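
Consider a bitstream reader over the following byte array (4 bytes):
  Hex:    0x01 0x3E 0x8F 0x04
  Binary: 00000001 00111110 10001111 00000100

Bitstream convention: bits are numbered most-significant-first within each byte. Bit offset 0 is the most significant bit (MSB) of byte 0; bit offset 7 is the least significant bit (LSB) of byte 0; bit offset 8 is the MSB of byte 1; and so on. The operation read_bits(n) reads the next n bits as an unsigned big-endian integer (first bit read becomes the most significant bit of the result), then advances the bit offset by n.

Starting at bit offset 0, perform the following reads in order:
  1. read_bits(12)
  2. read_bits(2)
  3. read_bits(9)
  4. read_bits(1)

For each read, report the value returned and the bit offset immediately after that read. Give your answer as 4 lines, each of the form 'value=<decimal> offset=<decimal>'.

Read 1: bits[0:12] width=12 -> value=19 (bin 000000010011); offset now 12 = byte 1 bit 4; 20 bits remain
Read 2: bits[12:14] width=2 -> value=3 (bin 11); offset now 14 = byte 1 bit 6; 18 bits remain
Read 3: bits[14:23] width=9 -> value=327 (bin 101000111); offset now 23 = byte 2 bit 7; 9 bits remain
Read 4: bits[23:24] width=1 -> value=1 (bin 1); offset now 24 = byte 3 bit 0; 8 bits remain

Answer: value=19 offset=12
value=3 offset=14
value=327 offset=23
value=1 offset=24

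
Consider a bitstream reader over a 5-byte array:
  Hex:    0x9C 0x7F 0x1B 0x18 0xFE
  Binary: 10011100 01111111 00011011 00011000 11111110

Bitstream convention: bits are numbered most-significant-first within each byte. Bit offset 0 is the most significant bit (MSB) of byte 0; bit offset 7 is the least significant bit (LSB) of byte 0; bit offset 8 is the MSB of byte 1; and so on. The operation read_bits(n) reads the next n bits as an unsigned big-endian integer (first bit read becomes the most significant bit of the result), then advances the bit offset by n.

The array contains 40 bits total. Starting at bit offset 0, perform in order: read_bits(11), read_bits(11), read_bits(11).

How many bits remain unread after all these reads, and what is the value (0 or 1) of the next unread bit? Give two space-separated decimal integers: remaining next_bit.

Read 1: bits[0:11] width=11 -> value=1251 (bin 10011100011); offset now 11 = byte 1 bit 3; 29 bits remain
Read 2: bits[11:22] width=11 -> value=1990 (bin 11111000110); offset now 22 = byte 2 bit 6; 18 bits remain
Read 3: bits[22:33] width=11 -> value=1585 (bin 11000110001); offset now 33 = byte 4 bit 1; 7 bits remain

Answer: 7 1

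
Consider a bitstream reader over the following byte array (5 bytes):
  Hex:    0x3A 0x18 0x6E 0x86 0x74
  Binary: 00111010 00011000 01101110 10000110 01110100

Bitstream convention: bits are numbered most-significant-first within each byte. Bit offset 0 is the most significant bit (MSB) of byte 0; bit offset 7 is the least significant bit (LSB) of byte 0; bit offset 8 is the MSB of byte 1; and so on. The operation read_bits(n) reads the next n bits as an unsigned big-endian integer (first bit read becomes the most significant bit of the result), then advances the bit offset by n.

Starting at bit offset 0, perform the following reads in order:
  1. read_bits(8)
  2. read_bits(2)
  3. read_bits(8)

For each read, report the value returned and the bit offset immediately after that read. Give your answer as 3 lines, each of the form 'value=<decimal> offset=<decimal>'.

Answer: value=58 offset=8
value=0 offset=10
value=97 offset=18

Derivation:
Read 1: bits[0:8] width=8 -> value=58 (bin 00111010); offset now 8 = byte 1 bit 0; 32 bits remain
Read 2: bits[8:10] width=2 -> value=0 (bin 00); offset now 10 = byte 1 bit 2; 30 bits remain
Read 3: bits[10:18] width=8 -> value=97 (bin 01100001); offset now 18 = byte 2 bit 2; 22 bits remain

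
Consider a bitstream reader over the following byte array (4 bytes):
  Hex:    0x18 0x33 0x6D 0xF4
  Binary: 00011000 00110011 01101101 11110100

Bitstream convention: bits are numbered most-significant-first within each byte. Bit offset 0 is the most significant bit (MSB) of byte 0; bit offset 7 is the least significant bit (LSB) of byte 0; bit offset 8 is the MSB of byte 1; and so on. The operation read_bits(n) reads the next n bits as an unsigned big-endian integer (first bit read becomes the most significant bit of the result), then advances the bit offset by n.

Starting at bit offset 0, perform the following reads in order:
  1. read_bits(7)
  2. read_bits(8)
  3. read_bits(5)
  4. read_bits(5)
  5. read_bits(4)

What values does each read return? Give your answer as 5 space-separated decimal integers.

Answer: 12 25 22 27 14

Derivation:
Read 1: bits[0:7] width=7 -> value=12 (bin 0001100); offset now 7 = byte 0 bit 7; 25 bits remain
Read 2: bits[7:15] width=8 -> value=25 (bin 00011001); offset now 15 = byte 1 bit 7; 17 bits remain
Read 3: bits[15:20] width=5 -> value=22 (bin 10110); offset now 20 = byte 2 bit 4; 12 bits remain
Read 4: bits[20:25] width=5 -> value=27 (bin 11011); offset now 25 = byte 3 bit 1; 7 bits remain
Read 5: bits[25:29] width=4 -> value=14 (bin 1110); offset now 29 = byte 3 bit 5; 3 bits remain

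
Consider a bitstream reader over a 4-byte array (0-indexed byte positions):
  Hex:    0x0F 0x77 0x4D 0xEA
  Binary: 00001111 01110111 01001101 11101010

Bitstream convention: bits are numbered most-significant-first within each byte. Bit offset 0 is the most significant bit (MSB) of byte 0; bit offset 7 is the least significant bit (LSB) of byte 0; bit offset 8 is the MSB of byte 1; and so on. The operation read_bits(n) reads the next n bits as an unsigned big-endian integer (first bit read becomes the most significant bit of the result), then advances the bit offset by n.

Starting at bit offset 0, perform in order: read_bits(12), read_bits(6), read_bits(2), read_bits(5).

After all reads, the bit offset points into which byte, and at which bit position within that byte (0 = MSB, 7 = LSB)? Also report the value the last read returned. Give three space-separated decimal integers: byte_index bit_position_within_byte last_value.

Answer: 3 1 27

Derivation:
Read 1: bits[0:12] width=12 -> value=247 (bin 000011110111); offset now 12 = byte 1 bit 4; 20 bits remain
Read 2: bits[12:18] width=6 -> value=29 (bin 011101); offset now 18 = byte 2 bit 2; 14 bits remain
Read 3: bits[18:20] width=2 -> value=0 (bin 00); offset now 20 = byte 2 bit 4; 12 bits remain
Read 4: bits[20:25] width=5 -> value=27 (bin 11011); offset now 25 = byte 3 bit 1; 7 bits remain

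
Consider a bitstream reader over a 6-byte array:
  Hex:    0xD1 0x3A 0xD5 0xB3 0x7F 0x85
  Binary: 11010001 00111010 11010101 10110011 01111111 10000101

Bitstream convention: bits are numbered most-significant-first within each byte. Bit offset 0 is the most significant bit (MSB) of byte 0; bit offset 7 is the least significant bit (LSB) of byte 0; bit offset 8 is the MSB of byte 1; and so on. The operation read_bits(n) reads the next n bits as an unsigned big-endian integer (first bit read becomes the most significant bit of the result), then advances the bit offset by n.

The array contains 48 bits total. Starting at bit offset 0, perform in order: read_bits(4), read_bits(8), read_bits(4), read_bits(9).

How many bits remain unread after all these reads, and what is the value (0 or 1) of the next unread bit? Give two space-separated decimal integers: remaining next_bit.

Answer: 23 0

Derivation:
Read 1: bits[0:4] width=4 -> value=13 (bin 1101); offset now 4 = byte 0 bit 4; 44 bits remain
Read 2: bits[4:12] width=8 -> value=19 (bin 00010011); offset now 12 = byte 1 bit 4; 36 bits remain
Read 3: bits[12:16] width=4 -> value=10 (bin 1010); offset now 16 = byte 2 bit 0; 32 bits remain
Read 4: bits[16:25] width=9 -> value=427 (bin 110101011); offset now 25 = byte 3 bit 1; 23 bits remain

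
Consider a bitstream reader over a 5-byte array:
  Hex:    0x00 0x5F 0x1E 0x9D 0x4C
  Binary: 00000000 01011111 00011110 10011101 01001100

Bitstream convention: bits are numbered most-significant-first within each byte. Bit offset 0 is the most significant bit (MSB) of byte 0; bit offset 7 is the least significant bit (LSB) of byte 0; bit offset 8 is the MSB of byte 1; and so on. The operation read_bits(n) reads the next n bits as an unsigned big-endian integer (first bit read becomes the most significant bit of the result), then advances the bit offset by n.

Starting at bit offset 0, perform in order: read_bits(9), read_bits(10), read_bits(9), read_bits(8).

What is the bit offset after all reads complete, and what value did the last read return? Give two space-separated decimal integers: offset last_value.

Answer: 36 212

Derivation:
Read 1: bits[0:9] width=9 -> value=0 (bin 000000000); offset now 9 = byte 1 bit 1; 31 bits remain
Read 2: bits[9:19] width=10 -> value=760 (bin 1011111000); offset now 19 = byte 2 bit 3; 21 bits remain
Read 3: bits[19:28] width=9 -> value=489 (bin 111101001); offset now 28 = byte 3 bit 4; 12 bits remain
Read 4: bits[28:36] width=8 -> value=212 (bin 11010100); offset now 36 = byte 4 bit 4; 4 bits remain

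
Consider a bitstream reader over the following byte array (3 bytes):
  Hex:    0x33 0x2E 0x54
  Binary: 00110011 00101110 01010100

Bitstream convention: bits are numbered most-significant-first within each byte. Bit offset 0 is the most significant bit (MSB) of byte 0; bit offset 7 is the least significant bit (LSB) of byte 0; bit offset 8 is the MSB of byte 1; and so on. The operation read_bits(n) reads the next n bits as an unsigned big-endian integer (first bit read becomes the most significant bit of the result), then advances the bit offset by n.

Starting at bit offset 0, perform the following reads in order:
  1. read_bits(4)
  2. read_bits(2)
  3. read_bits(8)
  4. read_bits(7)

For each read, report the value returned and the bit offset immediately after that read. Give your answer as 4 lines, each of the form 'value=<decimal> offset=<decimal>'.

Answer: value=3 offset=4
value=0 offset=6
value=203 offset=14
value=74 offset=21

Derivation:
Read 1: bits[0:4] width=4 -> value=3 (bin 0011); offset now 4 = byte 0 bit 4; 20 bits remain
Read 2: bits[4:6] width=2 -> value=0 (bin 00); offset now 6 = byte 0 bit 6; 18 bits remain
Read 3: bits[6:14] width=8 -> value=203 (bin 11001011); offset now 14 = byte 1 bit 6; 10 bits remain
Read 4: bits[14:21] width=7 -> value=74 (bin 1001010); offset now 21 = byte 2 bit 5; 3 bits remain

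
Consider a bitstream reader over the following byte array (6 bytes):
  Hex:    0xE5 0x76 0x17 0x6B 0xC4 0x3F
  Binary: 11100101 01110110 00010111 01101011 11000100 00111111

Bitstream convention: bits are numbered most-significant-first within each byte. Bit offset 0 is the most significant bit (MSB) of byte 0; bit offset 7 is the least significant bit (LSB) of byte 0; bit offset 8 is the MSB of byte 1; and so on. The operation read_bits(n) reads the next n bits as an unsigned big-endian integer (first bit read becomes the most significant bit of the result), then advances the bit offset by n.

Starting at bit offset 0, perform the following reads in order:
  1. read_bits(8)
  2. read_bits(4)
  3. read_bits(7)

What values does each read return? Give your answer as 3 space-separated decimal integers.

Read 1: bits[0:8] width=8 -> value=229 (bin 11100101); offset now 8 = byte 1 bit 0; 40 bits remain
Read 2: bits[8:12] width=4 -> value=7 (bin 0111); offset now 12 = byte 1 bit 4; 36 bits remain
Read 3: bits[12:19] width=7 -> value=48 (bin 0110000); offset now 19 = byte 2 bit 3; 29 bits remain

Answer: 229 7 48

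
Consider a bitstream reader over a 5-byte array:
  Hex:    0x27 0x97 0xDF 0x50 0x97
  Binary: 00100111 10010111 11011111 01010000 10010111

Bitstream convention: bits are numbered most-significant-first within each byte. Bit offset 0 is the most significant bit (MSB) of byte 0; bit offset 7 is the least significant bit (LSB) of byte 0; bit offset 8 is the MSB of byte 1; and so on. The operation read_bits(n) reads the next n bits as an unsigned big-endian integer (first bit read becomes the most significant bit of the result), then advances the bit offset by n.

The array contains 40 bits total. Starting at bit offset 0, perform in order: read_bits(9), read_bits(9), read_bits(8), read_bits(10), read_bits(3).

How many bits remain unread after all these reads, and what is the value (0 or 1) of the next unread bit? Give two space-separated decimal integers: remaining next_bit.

Read 1: bits[0:9] width=9 -> value=79 (bin 001001111); offset now 9 = byte 1 bit 1; 31 bits remain
Read 2: bits[9:18] width=9 -> value=95 (bin 001011111); offset now 18 = byte 2 bit 2; 22 bits remain
Read 3: bits[18:26] width=8 -> value=125 (bin 01111101); offset now 26 = byte 3 bit 2; 14 bits remain
Read 4: bits[26:36] width=10 -> value=265 (bin 0100001001); offset now 36 = byte 4 bit 4; 4 bits remain
Read 5: bits[36:39] width=3 -> value=3 (bin 011); offset now 39 = byte 4 bit 7; 1 bits remain

Answer: 1 1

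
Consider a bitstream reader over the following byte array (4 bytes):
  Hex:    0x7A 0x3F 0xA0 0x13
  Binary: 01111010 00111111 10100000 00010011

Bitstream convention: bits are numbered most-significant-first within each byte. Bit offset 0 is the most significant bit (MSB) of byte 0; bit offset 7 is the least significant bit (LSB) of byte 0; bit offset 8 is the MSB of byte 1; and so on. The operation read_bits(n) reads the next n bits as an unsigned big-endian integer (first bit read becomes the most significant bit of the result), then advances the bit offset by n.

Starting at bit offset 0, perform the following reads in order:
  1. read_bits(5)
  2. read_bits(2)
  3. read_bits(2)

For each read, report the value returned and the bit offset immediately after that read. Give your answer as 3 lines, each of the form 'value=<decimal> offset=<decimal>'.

Answer: value=15 offset=5
value=1 offset=7
value=0 offset=9

Derivation:
Read 1: bits[0:5] width=5 -> value=15 (bin 01111); offset now 5 = byte 0 bit 5; 27 bits remain
Read 2: bits[5:7] width=2 -> value=1 (bin 01); offset now 7 = byte 0 bit 7; 25 bits remain
Read 3: bits[7:9] width=2 -> value=0 (bin 00); offset now 9 = byte 1 bit 1; 23 bits remain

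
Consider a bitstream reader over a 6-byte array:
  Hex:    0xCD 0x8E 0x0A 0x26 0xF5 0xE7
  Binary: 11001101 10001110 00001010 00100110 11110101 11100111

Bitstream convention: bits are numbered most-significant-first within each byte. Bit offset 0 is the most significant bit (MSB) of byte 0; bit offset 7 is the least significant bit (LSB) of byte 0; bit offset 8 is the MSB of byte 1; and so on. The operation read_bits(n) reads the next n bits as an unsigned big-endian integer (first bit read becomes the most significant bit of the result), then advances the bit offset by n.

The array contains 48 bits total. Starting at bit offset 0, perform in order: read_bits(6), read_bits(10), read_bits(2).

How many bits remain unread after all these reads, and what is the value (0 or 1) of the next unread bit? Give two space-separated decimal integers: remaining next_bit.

Answer: 30 0

Derivation:
Read 1: bits[0:6] width=6 -> value=51 (bin 110011); offset now 6 = byte 0 bit 6; 42 bits remain
Read 2: bits[6:16] width=10 -> value=398 (bin 0110001110); offset now 16 = byte 2 bit 0; 32 bits remain
Read 3: bits[16:18] width=2 -> value=0 (bin 00); offset now 18 = byte 2 bit 2; 30 bits remain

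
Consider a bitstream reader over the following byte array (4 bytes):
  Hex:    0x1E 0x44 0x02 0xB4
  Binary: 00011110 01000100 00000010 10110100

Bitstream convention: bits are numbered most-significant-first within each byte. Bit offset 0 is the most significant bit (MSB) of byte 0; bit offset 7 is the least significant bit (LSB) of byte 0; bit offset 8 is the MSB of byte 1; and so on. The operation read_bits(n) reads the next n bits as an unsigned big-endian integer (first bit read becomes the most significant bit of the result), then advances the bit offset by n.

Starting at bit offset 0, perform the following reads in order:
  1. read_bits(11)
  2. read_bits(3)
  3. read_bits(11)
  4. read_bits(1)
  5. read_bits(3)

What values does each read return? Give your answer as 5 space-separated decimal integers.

Answer: 242 1 5 0 6

Derivation:
Read 1: bits[0:11] width=11 -> value=242 (bin 00011110010); offset now 11 = byte 1 bit 3; 21 bits remain
Read 2: bits[11:14] width=3 -> value=1 (bin 001); offset now 14 = byte 1 bit 6; 18 bits remain
Read 3: bits[14:25] width=11 -> value=5 (bin 00000000101); offset now 25 = byte 3 bit 1; 7 bits remain
Read 4: bits[25:26] width=1 -> value=0 (bin 0); offset now 26 = byte 3 bit 2; 6 bits remain
Read 5: bits[26:29] width=3 -> value=6 (bin 110); offset now 29 = byte 3 bit 5; 3 bits remain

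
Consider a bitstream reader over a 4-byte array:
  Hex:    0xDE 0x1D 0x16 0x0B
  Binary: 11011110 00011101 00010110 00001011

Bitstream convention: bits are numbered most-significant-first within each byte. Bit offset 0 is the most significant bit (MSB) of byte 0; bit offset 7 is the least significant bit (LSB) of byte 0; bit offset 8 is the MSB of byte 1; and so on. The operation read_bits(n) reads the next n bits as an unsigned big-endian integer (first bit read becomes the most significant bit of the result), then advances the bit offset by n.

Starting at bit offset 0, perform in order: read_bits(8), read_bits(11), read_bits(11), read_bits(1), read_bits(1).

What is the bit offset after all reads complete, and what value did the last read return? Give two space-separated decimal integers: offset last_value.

Read 1: bits[0:8] width=8 -> value=222 (bin 11011110); offset now 8 = byte 1 bit 0; 24 bits remain
Read 2: bits[8:19] width=11 -> value=232 (bin 00011101000); offset now 19 = byte 2 bit 3; 13 bits remain
Read 3: bits[19:30] width=11 -> value=1410 (bin 10110000010); offset now 30 = byte 3 bit 6; 2 bits remain
Read 4: bits[30:31] width=1 -> value=1 (bin 1); offset now 31 = byte 3 bit 7; 1 bits remain
Read 5: bits[31:32] width=1 -> value=1 (bin 1); offset now 32 = byte 4 bit 0; 0 bits remain

Answer: 32 1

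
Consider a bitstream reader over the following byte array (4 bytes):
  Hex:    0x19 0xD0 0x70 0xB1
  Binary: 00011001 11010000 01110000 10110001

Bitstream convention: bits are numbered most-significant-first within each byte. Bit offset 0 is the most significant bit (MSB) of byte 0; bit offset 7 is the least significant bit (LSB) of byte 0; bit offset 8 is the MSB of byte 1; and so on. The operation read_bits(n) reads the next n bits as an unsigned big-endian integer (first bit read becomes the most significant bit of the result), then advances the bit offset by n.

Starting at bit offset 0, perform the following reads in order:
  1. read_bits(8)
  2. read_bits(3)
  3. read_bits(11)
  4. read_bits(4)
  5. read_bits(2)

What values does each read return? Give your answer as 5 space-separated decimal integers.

Answer: 25 6 1052 2 3

Derivation:
Read 1: bits[0:8] width=8 -> value=25 (bin 00011001); offset now 8 = byte 1 bit 0; 24 bits remain
Read 2: bits[8:11] width=3 -> value=6 (bin 110); offset now 11 = byte 1 bit 3; 21 bits remain
Read 3: bits[11:22] width=11 -> value=1052 (bin 10000011100); offset now 22 = byte 2 bit 6; 10 bits remain
Read 4: bits[22:26] width=4 -> value=2 (bin 0010); offset now 26 = byte 3 bit 2; 6 bits remain
Read 5: bits[26:28] width=2 -> value=3 (bin 11); offset now 28 = byte 3 bit 4; 4 bits remain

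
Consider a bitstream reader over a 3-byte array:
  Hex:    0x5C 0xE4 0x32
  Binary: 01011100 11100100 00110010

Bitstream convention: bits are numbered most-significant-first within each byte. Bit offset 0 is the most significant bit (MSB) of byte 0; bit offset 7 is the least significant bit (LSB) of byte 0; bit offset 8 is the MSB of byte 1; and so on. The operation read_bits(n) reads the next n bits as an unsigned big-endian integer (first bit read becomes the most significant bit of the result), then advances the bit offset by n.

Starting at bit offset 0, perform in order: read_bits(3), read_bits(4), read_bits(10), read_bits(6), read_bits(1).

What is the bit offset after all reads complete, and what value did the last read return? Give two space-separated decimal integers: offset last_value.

Answer: 24 0

Derivation:
Read 1: bits[0:3] width=3 -> value=2 (bin 010); offset now 3 = byte 0 bit 3; 21 bits remain
Read 2: bits[3:7] width=4 -> value=14 (bin 1110); offset now 7 = byte 0 bit 7; 17 bits remain
Read 3: bits[7:17] width=10 -> value=456 (bin 0111001000); offset now 17 = byte 2 bit 1; 7 bits remain
Read 4: bits[17:23] width=6 -> value=25 (bin 011001); offset now 23 = byte 2 bit 7; 1 bits remain
Read 5: bits[23:24] width=1 -> value=0 (bin 0); offset now 24 = byte 3 bit 0; 0 bits remain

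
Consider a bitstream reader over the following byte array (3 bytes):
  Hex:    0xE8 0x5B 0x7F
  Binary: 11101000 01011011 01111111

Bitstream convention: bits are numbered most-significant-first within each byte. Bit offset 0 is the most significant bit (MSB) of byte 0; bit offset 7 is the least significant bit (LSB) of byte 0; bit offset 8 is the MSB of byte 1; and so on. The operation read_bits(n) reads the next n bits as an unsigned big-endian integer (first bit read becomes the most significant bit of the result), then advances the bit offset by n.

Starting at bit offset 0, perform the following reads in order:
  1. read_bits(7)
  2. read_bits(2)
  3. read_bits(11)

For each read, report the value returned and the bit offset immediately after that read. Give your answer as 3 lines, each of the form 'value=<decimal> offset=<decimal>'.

Answer: value=116 offset=7
value=0 offset=9
value=1463 offset=20

Derivation:
Read 1: bits[0:7] width=7 -> value=116 (bin 1110100); offset now 7 = byte 0 bit 7; 17 bits remain
Read 2: bits[7:9] width=2 -> value=0 (bin 00); offset now 9 = byte 1 bit 1; 15 bits remain
Read 3: bits[9:20] width=11 -> value=1463 (bin 10110110111); offset now 20 = byte 2 bit 4; 4 bits remain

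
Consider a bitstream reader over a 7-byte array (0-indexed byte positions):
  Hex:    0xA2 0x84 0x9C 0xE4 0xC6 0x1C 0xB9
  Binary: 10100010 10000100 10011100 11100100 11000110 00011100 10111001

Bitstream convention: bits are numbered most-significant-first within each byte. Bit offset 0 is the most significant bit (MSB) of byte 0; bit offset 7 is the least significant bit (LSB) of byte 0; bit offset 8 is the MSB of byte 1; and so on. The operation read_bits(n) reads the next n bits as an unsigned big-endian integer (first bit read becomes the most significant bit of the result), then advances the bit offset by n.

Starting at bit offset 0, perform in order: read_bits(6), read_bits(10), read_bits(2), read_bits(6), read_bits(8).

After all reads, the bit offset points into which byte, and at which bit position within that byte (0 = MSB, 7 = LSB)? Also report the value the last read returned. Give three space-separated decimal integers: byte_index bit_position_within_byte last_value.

Answer: 4 0 228

Derivation:
Read 1: bits[0:6] width=6 -> value=40 (bin 101000); offset now 6 = byte 0 bit 6; 50 bits remain
Read 2: bits[6:16] width=10 -> value=644 (bin 1010000100); offset now 16 = byte 2 bit 0; 40 bits remain
Read 3: bits[16:18] width=2 -> value=2 (bin 10); offset now 18 = byte 2 bit 2; 38 bits remain
Read 4: bits[18:24] width=6 -> value=28 (bin 011100); offset now 24 = byte 3 bit 0; 32 bits remain
Read 5: bits[24:32] width=8 -> value=228 (bin 11100100); offset now 32 = byte 4 bit 0; 24 bits remain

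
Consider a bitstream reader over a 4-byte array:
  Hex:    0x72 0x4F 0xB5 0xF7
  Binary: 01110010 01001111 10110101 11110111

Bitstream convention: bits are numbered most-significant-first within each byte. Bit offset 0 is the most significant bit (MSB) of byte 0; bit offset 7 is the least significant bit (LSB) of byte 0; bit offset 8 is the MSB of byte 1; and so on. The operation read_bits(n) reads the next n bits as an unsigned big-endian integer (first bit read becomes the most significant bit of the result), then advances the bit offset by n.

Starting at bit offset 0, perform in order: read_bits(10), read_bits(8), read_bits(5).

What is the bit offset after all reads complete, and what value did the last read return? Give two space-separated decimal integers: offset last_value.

Read 1: bits[0:10] width=10 -> value=457 (bin 0111001001); offset now 10 = byte 1 bit 2; 22 bits remain
Read 2: bits[10:18] width=8 -> value=62 (bin 00111110); offset now 18 = byte 2 bit 2; 14 bits remain
Read 3: bits[18:23] width=5 -> value=26 (bin 11010); offset now 23 = byte 2 bit 7; 9 bits remain

Answer: 23 26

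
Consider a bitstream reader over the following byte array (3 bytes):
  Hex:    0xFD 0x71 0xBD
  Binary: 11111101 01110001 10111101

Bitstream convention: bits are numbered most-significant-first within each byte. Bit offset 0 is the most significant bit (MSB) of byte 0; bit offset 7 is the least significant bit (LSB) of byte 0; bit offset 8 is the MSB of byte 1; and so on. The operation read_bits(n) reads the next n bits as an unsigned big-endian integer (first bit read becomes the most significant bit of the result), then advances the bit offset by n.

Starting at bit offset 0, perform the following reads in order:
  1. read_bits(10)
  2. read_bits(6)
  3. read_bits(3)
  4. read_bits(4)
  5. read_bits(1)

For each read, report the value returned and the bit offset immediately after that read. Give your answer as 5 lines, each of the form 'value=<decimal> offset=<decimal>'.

Read 1: bits[0:10] width=10 -> value=1013 (bin 1111110101); offset now 10 = byte 1 bit 2; 14 bits remain
Read 2: bits[10:16] width=6 -> value=49 (bin 110001); offset now 16 = byte 2 bit 0; 8 bits remain
Read 3: bits[16:19] width=3 -> value=5 (bin 101); offset now 19 = byte 2 bit 3; 5 bits remain
Read 4: bits[19:23] width=4 -> value=14 (bin 1110); offset now 23 = byte 2 bit 7; 1 bits remain
Read 5: bits[23:24] width=1 -> value=1 (bin 1); offset now 24 = byte 3 bit 0; 0 bits remain

Answer: value=1013 offset=10
value=49 offset=16
value=5 offset=19
value=14 offset=23
value=1 offset=24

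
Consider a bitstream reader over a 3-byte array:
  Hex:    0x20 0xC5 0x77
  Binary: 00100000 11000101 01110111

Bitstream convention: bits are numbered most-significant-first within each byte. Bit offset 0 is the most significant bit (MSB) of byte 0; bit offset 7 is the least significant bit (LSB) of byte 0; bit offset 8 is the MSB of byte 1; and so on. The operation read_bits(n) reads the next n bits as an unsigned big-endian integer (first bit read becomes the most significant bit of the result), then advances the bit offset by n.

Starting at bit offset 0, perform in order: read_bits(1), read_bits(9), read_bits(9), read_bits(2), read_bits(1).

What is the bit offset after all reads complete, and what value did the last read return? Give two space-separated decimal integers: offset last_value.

Read 1: bits[0:1] width=1 -> value=0 (bin 0); offset now 1 = byte 0 bit 1; 23 bits remain
Read 2: bits[1:10] width=9 -> value=131 (bin 010000011); offset now 10 = byte 1 bit 2; 14 bits remain
Read 3: bits[10:19] width=9 -> value=43 (bin 000101011); offset now 19 = byte 2 bit 3; 5 bits remain
Read 4: bits[19:21] width=2 -> value=2 (bin 10); offset now 21 = byte 2 bit 5; 3 bits remain
Read 5: bits[21:22] width=1 -> value=1 (bin 1); offset now 22 = byte 2 bit 6; 2 bits remain

Answer: 22 1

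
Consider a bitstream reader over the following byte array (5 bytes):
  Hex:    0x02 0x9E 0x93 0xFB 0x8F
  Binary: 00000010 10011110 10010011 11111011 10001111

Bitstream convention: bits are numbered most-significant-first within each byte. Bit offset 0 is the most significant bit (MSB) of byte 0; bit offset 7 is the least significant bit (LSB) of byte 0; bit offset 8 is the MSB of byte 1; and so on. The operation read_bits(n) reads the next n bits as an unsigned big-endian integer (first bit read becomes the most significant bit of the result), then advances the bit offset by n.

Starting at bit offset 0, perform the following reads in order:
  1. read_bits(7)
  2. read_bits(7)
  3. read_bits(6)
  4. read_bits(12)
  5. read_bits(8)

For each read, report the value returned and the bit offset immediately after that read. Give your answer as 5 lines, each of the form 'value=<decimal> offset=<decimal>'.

Answer: value=1 offset=7
value=39 offset=14
value=41 offset=20
value=1019 offset=32
value=143 offset=40

Derivation:
Read 1: bits[0:7] width=7 -> value=1 (bin 0000001); offset now 7 = byte 0 bit 7; 33 bits remain
Read 2: bits[7:14] width=7 -> value=39 (bin 0100111); offset now 14 = byte 1 bit 6; 26 bits remain
Read 3: bits[14:20] width=6 -> value=41 (bin 101001); offset now 20 = byte 2 bit 4; 20 bits remain
Read 4: bits[20:32] width=12 -> value=1019 (bin 001111111011); offset now 32 = byte 4 bit 0; 8 bits remain
Read 5: bits[32:40] width=8 -> value=143 (bin 10001111); offset now 40 = byte 5 bit 0; 0 bits remain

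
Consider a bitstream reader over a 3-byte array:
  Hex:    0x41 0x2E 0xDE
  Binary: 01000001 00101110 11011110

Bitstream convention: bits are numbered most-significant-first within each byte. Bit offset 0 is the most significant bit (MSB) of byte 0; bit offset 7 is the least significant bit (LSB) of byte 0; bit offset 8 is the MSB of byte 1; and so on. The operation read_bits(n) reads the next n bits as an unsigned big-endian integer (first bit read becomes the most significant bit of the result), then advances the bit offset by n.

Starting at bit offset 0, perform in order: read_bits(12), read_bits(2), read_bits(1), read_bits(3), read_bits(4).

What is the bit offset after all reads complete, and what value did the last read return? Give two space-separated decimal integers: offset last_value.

Read 1: bits[0:12] width=12 -> value=1042 (bin 010000010010); offset now 12 = byte 1 bit 4; 12 bits remain
Read 2: bits[12:14] width=2 -> value=3 (bin 11); offset now 14 = byte 1 bit 6; 10 bits remain
Read 3: bits[14:15] width=1 -> value=1 (bin 1); offset now 15 = byte 1 bit 7; 9 bits remain
Read 4: bits[15:18] width=3 -> value=3 (bin 011); offset now 18 = byte 2 bit 2; 6 bits remain
Read 5: bits[18:22] width=4 -> value=7 (bin 0111); offset now 22 = byte 2 bit 6; 2 bits remain

Answer: 22 7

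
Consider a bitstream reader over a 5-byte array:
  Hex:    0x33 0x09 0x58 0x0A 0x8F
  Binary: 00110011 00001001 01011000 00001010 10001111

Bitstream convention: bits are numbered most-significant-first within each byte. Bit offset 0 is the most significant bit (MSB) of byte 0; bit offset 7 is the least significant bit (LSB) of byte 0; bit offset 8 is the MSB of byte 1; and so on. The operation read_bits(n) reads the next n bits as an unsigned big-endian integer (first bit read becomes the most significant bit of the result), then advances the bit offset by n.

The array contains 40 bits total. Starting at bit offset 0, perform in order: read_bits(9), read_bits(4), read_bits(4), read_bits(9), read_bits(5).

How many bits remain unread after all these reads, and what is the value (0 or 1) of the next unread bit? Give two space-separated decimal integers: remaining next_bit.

Answer: 9 0

Derivation:
Read 1: bits[0:9] width=9 -> value=102 (bin 001100110); offset now 9 = byte 1 bit 1; 31 bits remain
Read 2: bits[9:13] width=4 -> value=1 (bin 0001); offset now 13 = byte 1 bit 5; 27 bits remain
Read 3: bits[13:17] width=4 -> value=2 (bin 0010); offset now 17 = byte 2 bit 1; 23 bits remain
Read 4: bits[17:26] width=9 -> value=352 (bin 101100000); offset now 26 = byte 3 bit 2; 14 bits remain
Read 5: bits[26:31] width=5 -> value=5 (bin 00101); offset now 31 = byte 3 bit 7; 9 bits remain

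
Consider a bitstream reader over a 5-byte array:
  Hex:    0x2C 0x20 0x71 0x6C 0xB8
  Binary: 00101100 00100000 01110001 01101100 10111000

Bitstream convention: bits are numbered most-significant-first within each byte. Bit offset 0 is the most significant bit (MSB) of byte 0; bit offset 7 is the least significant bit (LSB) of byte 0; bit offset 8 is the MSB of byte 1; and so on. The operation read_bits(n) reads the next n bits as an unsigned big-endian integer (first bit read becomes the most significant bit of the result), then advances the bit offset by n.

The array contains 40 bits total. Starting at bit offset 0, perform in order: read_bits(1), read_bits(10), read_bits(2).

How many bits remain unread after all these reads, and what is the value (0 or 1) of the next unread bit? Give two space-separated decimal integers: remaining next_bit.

Read 1: bits[0:1] width=1 -> value=0 (bin 0); offset now 1 = byte 0 bit 1; 39 bits remain
Read 2: bits[1:11] width=10 -> value=353 (bin 0101100001); offset now 11 = byte 1 bit 3; 29 bits remain
Read 3: bits[11:13] width=2 -> value=0 (bin 00); offset now 13 = byte 1 bit 5; 27 bits remain

Answer: 27 0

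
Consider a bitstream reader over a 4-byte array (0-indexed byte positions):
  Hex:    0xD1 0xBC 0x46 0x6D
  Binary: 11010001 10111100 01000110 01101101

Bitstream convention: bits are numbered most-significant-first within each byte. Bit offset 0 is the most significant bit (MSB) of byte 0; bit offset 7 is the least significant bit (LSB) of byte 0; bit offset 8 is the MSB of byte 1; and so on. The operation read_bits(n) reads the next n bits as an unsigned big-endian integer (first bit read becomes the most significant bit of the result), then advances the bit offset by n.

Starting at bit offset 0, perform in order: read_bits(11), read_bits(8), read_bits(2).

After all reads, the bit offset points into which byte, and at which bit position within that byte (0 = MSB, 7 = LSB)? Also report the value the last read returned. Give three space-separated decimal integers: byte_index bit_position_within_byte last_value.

Answer: 2 5 0

Derivation:
Read 1: bits[0:11] width=11 -> value=1677 (bin 11010001101); offset now 11 = byte 1 bit 3; 21 bits remain
Read 2: bits[11:19] width=8 -> value=226 (bin 11100010); offset now 19 = byte 2 bit 3; 13 bits remain
Read 3: bits[19:21] width=2 -> value=0 (bin 00); offset now 21 = byte 2 bit 5; 11 bits remain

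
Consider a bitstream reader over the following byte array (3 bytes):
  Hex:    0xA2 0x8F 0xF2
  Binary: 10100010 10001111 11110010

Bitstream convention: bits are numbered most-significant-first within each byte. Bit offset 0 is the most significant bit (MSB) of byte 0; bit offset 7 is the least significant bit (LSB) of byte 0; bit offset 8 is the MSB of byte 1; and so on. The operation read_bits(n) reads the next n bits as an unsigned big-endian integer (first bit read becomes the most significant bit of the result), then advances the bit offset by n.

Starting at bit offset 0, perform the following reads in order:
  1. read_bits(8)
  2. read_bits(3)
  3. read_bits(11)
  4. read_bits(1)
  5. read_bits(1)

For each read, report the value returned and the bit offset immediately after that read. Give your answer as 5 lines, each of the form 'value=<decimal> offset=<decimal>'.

Answer: value=162 offset=8
value=4 offset=11
value=1020 offset=22
value=1 offset=23
value=0 offset=24

Derivation:
Read 1: bits[0:8] width=8 -> value=162 (bin 10100010); offset now 8 = byte 1 bit 0; 16 bits remain
Read 2: bits[8:11] width=3 -> value=4 (bin 100); offset now 11 = byte 1 bit 3; 13 bits remain
Read 3: bits[11:22] width=11 -> value=1020 (bin 01111111100); offset now 22 = byte 2 bit 6; 2 bits remain
Read 4: bits[22:23] width=1 -> value=1 (bin 1); offset now 23 = byte 2 bit 7; 1 bits remain
Read 5: bits[23:24] width=1 -> value=0 (bin 0); offset now 24 = byte 3 bit 0; 0 bits remain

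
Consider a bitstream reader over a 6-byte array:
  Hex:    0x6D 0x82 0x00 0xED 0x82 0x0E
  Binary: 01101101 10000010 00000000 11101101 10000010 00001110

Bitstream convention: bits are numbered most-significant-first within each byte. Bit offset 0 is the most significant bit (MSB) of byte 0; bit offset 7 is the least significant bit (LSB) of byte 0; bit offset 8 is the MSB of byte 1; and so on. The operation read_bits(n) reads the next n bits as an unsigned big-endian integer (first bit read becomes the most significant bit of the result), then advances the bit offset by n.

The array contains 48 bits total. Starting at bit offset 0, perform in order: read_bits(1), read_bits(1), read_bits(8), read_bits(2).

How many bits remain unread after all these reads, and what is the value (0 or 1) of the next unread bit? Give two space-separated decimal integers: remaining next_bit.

Read 1: bits[0:1] width=1 -> value=0 (bin 0); offset now 1 = byte 0 bit 1; 47 bits remain
Read 2: bits[1:2] width=1 -> value=1 (bin 1); offset now 2 = byte 0 bit 2; 46 bits remain
Read 3: bits[2:10] width=8 -> value=182 (bin 10110110); offset now 10 = byte 1 bit 2; 38 bits remain
Read 4: bits[10:12] width=2 -> value=0 (bin 00); offset now 12 = byte 1 bit 4; 36 bits remain

Answer: 36 0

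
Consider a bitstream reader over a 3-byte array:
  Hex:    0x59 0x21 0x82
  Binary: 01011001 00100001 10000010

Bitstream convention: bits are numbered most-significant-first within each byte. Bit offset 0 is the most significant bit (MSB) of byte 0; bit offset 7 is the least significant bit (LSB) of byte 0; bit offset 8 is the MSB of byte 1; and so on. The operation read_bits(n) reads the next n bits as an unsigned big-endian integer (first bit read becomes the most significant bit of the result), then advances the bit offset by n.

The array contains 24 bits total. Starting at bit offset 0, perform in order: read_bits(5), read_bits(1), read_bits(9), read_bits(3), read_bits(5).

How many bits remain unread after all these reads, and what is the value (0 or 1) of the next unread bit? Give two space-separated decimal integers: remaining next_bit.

Answer: 1 0

Derivation:
Read 1: bits[0:5] width=5 -> value=11 (bin 01011); offset now 5 = byte 0 bit 5; 19 bits remain
Read 2: bits[5:6] width=1 -> value=0 (bin 0); offset now 6 = byte 0 bit 6; 18 bits remain
Read 3: bits[6:15] width=9 -> value=144 (bin 010010000); offset now 15 = byte 1 bit 7; 9 bits remain
Read 4: bits[15:18] width=3 -> value=6 (bin 110); offset now 18 = byte 2 bit 2; 6 bits remain
Read 5: bits[18:23] width=5 -> value=1 (bin 00001); offset now 23 = byte 2 bit 7; 1 bits remain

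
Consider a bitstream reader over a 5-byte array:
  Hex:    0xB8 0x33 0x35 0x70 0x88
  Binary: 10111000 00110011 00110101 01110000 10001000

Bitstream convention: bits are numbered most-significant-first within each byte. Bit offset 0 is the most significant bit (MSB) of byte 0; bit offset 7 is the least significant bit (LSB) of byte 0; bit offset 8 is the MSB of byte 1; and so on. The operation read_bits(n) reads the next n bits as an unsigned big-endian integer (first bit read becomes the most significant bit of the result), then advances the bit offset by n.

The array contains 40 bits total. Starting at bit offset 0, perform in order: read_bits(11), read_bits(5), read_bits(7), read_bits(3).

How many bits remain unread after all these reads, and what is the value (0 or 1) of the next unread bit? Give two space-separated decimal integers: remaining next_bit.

Answer: 14 1

Derivation:
Read 1: bits[0:11] width=11 -> value=1473 (bin 10111000001); offset now 11 = byte 1 bit 3; 29 bits remain
Read 2: bits[11:16] width=5 -> value=19 (bin 10011); offset now 16 = byte 2 bit 0; 24 bits remain
Read 3: bits[16:23] width=7 -> value=26 (bin 0011010); offset now 23 = byte 2 bit 7; 17 bits remain
Read 4: bits[23:26] width=3 -> value=5 (bin 101); offset now 26 = byte 3 bit 2; 14 bits remain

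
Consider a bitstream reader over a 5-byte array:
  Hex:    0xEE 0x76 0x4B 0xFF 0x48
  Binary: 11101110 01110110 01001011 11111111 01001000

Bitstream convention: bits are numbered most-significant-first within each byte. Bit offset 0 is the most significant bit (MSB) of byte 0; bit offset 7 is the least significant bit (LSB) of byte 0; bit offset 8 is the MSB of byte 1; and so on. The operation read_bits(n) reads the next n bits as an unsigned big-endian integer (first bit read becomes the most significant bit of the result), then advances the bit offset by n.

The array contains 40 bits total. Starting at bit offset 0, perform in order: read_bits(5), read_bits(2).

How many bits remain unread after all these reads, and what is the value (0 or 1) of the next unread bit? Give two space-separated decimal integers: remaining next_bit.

Read 1: bits[0:5] width=5 -> value=29 (bin 11101); offset now 5 = byte 0 bit 5; 35 bits remain
Read 2: bits[5:7] width=2 -> value=3 (bin 11); offset now 7 = byte 0 bit 7; 33 bits remain

Answer: 33 0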